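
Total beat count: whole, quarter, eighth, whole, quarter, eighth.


Solution.
Beat values:
  whole = 4 beats
  quarter = 1 beat
  eighth = 0.5 beats
  whole = 4 beats
  quarter = 1 beat
  eighth = 0.5 beats
Sum = 4 + 1 + 0.5 + 4 + 1 + 0.5
= 11 beats


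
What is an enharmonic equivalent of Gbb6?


Reasoning:
Enharmonic notes sound the same pitch but are spelled with different letter names
Gbb and F name the same pitch class
= F6


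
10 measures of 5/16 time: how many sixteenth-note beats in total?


Working:
Time signature 5/16: the bottom number 16 means the sixteenth note gets one count
The top number 5 means 5 sixteenth-note beats per measure
Total = 5 × 10 measures
= 50 sixteenth-note beats


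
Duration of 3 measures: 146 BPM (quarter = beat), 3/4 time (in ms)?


Quarter-note beat duration = 60000 / 146 ms
Beats per measure (3/4) = 3
One measure = 3 × 60000 / 146 = 180000 / 146 ms
3 measures = 3 × 180000 / 146 = 540000 / 146
= 3698.6 ms


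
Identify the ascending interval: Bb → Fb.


Let's work it out.
Letter names: B → F spans 5 letter names → a 5th
Semitones: Bb → Fb = 6 half-steps
A 5th of 6 semitones is a diminished 5th
= diminished 5th


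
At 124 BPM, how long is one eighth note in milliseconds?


Let's work it out.
One quarter-note beat = 60000 / BPM = 60000 / 124 ms
Eighth note = 1/2 × quarter note
Duration = 1/2 × 60000 / 124 = 30000 / 124
= 241.9 ms


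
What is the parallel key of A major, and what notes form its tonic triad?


Solution.
Parallel keys share the same tonic but differ in mode
A major → parallel is A minor
Tonic triad of A minor = A C E
= A minor; triad = A C E


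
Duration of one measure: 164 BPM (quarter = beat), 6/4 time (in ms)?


Quarter-note beat duration = 60000 / 164 ms
Beats per measure (6/4) = 6
One measure = 6 × 60000 / 164 = 360000 / 164 ms
= 2195.1 ms


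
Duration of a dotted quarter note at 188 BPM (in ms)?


Working:
One quarter-note beat = 60000 / BPM = 60000 / 188 ms
Dotted quarter note = 3/2 × quarter note
Duration = 3/2 × 60000 / 188 = 90000 / 188
= 478.7 ms


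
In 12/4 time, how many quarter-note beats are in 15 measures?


Step by step:
Time signature 12/4: the bottom number 4 means the quarter note gets one count
The top number 12 means 12 quarter-note beats per measure
Total = 12 × 15 measures
= 180 quarter-note beats


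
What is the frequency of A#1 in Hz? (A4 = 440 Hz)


Let's work it out.
f = 440 × 2^(n/12) where n = semitones from A4
A#1: -35 semitones from A4
f = 440 × 2^(-35/12)
f = 58.27 Hz


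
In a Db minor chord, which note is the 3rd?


Minor triad = root + minor 3rd (3 semitones) + perfect 5th (7 semitones)
A triad on Db stacks thirds, so the chord tones use letter names D-F-A
Root: Db
Minor 3rd above Db: Fb
Perfect 5th above Db: Ab
The 3rd = Fb


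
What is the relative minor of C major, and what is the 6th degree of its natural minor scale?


Step by step:
The relative minor shares the major's key signature and starts on its 6th degree
6th degree = a major 6th above the tonic; a major 6th above C is A
→ relative minor of C major is A minor
A natural minor scale: A B C D E F G
= A minor; 6th degree = F


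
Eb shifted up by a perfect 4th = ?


Let's work it out.
perfect 4th: 4 letter names, 5 semitones
Letter: E + 3 → A
Pitch: Eb + 5 semitones, spelled as an A → Ab
= Ab


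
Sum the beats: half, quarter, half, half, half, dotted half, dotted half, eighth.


Reasoning:
Beat values:
  half = 2 beats
  quarter = 1 beat
  half = 2 beats
  half = 2 beats
  half = 2 beats
  dotted half = 3 beats
  dotted half = 3 beats
  eighth = 0.5 beats
Sum = 2 + 1 + 2 + 2 + 2 + 3 + 3 + 0.5
= 15.5 beats


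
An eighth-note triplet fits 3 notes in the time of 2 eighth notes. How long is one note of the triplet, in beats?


Reasoning:
Triplet: 3 notes occupy the space of 2 eighth notes
Space = 2 × 1/2 = 1 beat
Each triplet note = 1 / 3 = 1/3 beats
= 1/3 beats


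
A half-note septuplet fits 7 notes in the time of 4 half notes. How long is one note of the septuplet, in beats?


Working:
Septuplet: 7 notes occupy the space of 4 half notes
Space = 4 × 2 = 8 beats
Each septuplet note = 8 / 7 = 8/7 beats
= 8/7 beats


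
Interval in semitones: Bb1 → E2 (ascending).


Solution.
Absolute semitone position = octave×12 + chromatic position
Bb1: 1×12 + 10 = 22
E2: 2×12 + 4 = 28
Difference = 28 - 22 = 6
= 6 semitones


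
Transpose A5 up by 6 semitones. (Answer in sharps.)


Let's work it out.
A5: chromatic position 9 in octave 5 → absolute = 5×12 + 9 = 69
Transpose up 6: 69 + 6 = 75
75 = 6×12 + 3 → D# in octave 6
Result = D#6


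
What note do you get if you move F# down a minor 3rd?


Step by step:
minor 3rd: 3 letter names, 3 semitones
Letter: F - 2 → D
Pitch: F# - 3 semitones, spelled as a D → D#
= D#


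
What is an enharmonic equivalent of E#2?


Enharmonic notes sound the same pitch but are spelled with different letter names
E# and F name the same pitch class
= F2


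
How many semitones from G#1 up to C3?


Reasoning:
Absolute semitone position = octave×12 + chromatic position
G#1: 1×12 + 8 = 20
C3: 3×12 + 0 = 36
Difference = 36 - 20 = 16
= 16 semitones


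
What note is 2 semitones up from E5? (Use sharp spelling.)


Step by step:
E5: chromatic position 4 in octave 5 → absolute = 5×12 + 4 = 64
Transpose up 2: 64 + 2 = 66
66 = 5×12 + 6 → F# in octave 5
Result = F#5


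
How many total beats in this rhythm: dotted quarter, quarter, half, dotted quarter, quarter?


Reasoning:
Beat values:
  dotted quarter = 1.5 beats
  quarter = 1 beat
  half = 2 beats
  dotted quarter = 1.5 beats
  quarter = 1 beat
Sum = 1.5 + 1 + 2 + 1.5 + 1
= 7 beats


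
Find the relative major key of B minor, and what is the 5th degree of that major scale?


Step by step:
The relative major shares the key signature and is a minor 3rd above the minor tonic
A minor 3rd above B is D
→ relative major of B minor is D major
D major scale: D E F# G A B C#
= D major; 5th degree = A


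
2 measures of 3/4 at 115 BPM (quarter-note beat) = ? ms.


Solution.
Quarter-note beat duration = 60000 / 115 ms
Beats per measure (3/4) = 3
One measure = 3 × 60000 / 115 = 180000 / 115 ms
2 measures = 2 × 180000 / 115 = 360000 / 115
= 3130.4 ms


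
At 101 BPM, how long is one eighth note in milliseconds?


Let's work it out.
One quarter-note beat = 60000 / BPM = 60000 / 101 ms
Eighth note = 1/2 × quarter note
Duration = 1/2 × 60000 / 101 = 30000 / 101
= 297.0 ms


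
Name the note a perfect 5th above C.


Step by step:
A 5th spans 5 letter names, so from C we land on G
A perfect 5th = 7 semitones above C
Spell G at that pitch: G
= G


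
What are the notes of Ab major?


Reasoning:
Major scale pattern: W-W-H-W-W-W-H (2-2-1-2-2-2-1 semitones)
Starting from Ab:
  Ab + 2 semitones → Bb
  Bb + 2 semitones → C
  C + 1 semitone → Db
  Db + 2 semitones → Eb
  Eb + 2 semitones → F
  F + 2 semitones → G
  G + 1 semitone → Ab
Scale = Ab Bb C Db Eb F G


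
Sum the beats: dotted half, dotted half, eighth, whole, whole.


Solution.
Beat values:
  dotted half = 3 beats
  dotted half = 3 beats
  eighth = 0.5 beats
  whole = 4 beats
  whole = 4 beats
Sum = 3 + 3 + 0.5 + 4 + 4
= 14.5 beats


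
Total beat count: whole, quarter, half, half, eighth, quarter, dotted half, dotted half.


Step by step:
Beat values:
  whole = 4 beats
  quarter = 1 beat
  half = 2 beats
  half = 2 beats
  eighth = 0.5 beats
  quarter = 1 beat
  dotted half = 3 beats
  dotted half = 3 beats
Sum = 4 + 1 + 2 + 2 + 0.5 + 1 + 3 + 3
= 16.5 beats


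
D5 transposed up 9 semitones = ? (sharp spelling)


D5: chromatic position 2 in octave 5 → absolute = 5×12 + 2 = 62
Transpose up 9: 62 + 9 = 71
71 = 5×12 + 11 → B in octave 5
Result = B5


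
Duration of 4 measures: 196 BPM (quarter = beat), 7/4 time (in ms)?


Reasoning:
Quarter-note beat duration = 60000 / 196 ms
Beats per measure (7/4) = 7
One measure = 7 × 60000 / 196 = 420000 / 196 ms
4 measures = 4 × 420000 / 196 = 1680000 / 196
= 8571.4 ms


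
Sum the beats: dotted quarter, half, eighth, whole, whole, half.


Beat values:
  dotted quarter = 1.5 beats
  half = 2 beats
  eighth = 0.5 beats
  whole = 4 beats
  whole = 4 beats
  half = 2 beats
Sum = 1.5 + 2 + 0.5 + 4 + 4 + 2
= 14 beats


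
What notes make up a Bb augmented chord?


Step by step:
Augmented triad = root + major 3rd (4 semitones) + augmented 5th (8 semitones)
A triad on Bb stacks thirds, so the chord tones use letter names B-D-F
Root: Bb
Major 3rd above Bb: D
Augmented 5th above Bb: F#
Chord = Bb D F#


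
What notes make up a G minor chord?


Minor triad = root + minor 3rd (3 semitones) + perfect 5th (7 semitones)
A triad on G stacks thirds, so the chord tones use letter names G-B-D
Root: G
Minor 3rd above G: Bb
Perfect 5th above G: D
Chord = G Bb D


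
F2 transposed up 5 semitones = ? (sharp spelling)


Working:
F2: chromatic position 5 in octave 2 → absolute = 2×12 + 5 = 29
Transpose up 5: 29 + 5 = 34
34 = 2×12 + 10 → A# in octave 2
Result = A#2


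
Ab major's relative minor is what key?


The relative minor shares the major's key signature and starts on its 6th degree
6th degree = a major 6th above the tonic; a major 6th above Ab is F
→ relative minor of Ab major is F minor
= F minor


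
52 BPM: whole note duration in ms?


Working:
One quarter-note beat = 60000 / BPM = 60000 / 52 ms
Whole note = 4 × quarter note
Duration = 4 × 60000 / 52 = 240000 / 52
= 4615.4 ms


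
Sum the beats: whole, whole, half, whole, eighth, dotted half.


Let's work it out.
Beat values:
  whole = 4 beats
  whole = 4 beats
  half = 2 beats
  whole = 4 beats
  eighth = 0.5 beats
  dotted half = 3 beats
Sum = 4 + 4 + 2 + 4 + 0.5 + 3
= 17.5 beats


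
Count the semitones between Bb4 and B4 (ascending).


Step by step:
Absolute semitone position = octave×12 + chromatic position
Bb4: 4×12 + 10 = 58
B4: 4×12 + 11 = 59
Difference = 59 - 58 = 1
= 1 semitone


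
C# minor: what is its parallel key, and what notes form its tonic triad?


Step by step:
Parallel keys share the same tonic but differ in mode
C# minor → parallel is C# major
Tonic triad of C# major = C# E# G#
= C# major; triad = C# E# G#


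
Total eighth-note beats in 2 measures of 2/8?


Working:
Time signature 2/8: the bottom number 8 means the eighth note gets one count
The top number 2 means 2 eighth-note beats per measure
Total = 2 × 2 measures
= 4 eighth-note beats


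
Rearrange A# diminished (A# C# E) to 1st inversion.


Let's work it out.
Root position: A# C# E
1st inversion: move root up an octave
Bass note: C#
Notes (bottom to top) = C# E A#


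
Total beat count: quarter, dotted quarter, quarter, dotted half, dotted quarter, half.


Let's work it out.
Beat values:
  quarter = 1 beat
  dotted quarter = 1.5 beats
  quarter = 1 beat
  dotted half = 3 beats
  dotted quarter = 1.5 beats
  half = 2 beats
Sum = 1 + 1.5 + 1 + 3 + 1.5 + 2
= 10 beats


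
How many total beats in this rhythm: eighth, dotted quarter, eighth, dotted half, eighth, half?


Reasoning:
Beat values:
  eighth = 0.5 beats
  dotted quarter = 1.5 beats
  eighth = 0.5 beats
  dotted half = 3 beats
  eighth = 0.5 beats
  half = 2 beats
Sum = 0.5 + 1.5 + 0.5 + 3 + 0.5 + 2
= 8 beats


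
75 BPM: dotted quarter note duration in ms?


One quarter-note beat = 60000 / BPM = 60000 / 75 ms
Dotted quarter note = 3/2 × quarter note
Duration = 3/2 × 60000 / 75 = 90000 / 75
= 1200.0 ms


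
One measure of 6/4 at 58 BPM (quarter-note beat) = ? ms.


Solution.
Quarter-note beat duration = 60000 / 58 ms
Beats per measure (6/4) = 6
One measure = 6 × 60000 / 58 = 360000 / 58 ms
= 6206.9 ms


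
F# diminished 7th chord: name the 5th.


Diminished 7th chord = root + minor 3rd + diminished 5th + diminished 7th
Seventh chords stack in thirds, so the letter names are F-A-C-E
Root: F#
Minor 3rd above F#: A
Diminished 5th above F#: C
Diminished 7th above F#: Eb
The 5th = C


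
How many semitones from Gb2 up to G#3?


Reasoning:
Absolute semitone position = octave×12 + chromatic position
Gb2: 2×12 + 6 = 30
G#3: 3×12 + 8 = 44
Difference = 44 - 30 = 14
= 14 semitones


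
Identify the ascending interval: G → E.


Reasoning:
Letter names: G → E spans 6 letter names → a 6th
Semitones: G → E = 9 half-steps
A 6th of 9 semitones is a major 6th
= major 6th


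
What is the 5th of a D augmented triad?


Let's work it out.
Augmented triad = root + major 3rd (4 semitones) + augmented 5th (8 semitones)
A triad on D stacks thirds, so the chord tones use letter names D-F-A
Root: D
Major 3rd above D: F#
Augmented 5th above D: A#
The 5th = A#


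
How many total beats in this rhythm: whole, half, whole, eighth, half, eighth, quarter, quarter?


Beat values:
  whole = 4 beats
  half = 2 beats
  whole = 4 beats
  eighth = 0.5 beats
  half = 2 beats
  eighth = 0.5 beats
  quarter = 1 beat
  quarter = 1 beat
Sum = 4 + 2 + 4 + 0.5 + 2 + 0.5 + 1 + 1
= 15 beats


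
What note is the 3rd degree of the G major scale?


Solution.
Major scale pattern: W-W-H-W-W-W-H (2-2-1-2-2-2-1 semitones)
Starting from G:
  G + 2 semitones → A
  A + 2 semitones → B
  B + 1 semitone → C
  C + 2 semitones → D
  D + 2 semitones → E
  E + 2 semitones → F#
  F# + 1 semitone → G
Scale: G A B C D E F#
Degree 3 = B


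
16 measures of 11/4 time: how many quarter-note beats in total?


Let's work it out.
Time signature 11/4: the bottom number 4 means the quarter note gets one count
The top number 11 means 11 quarter-note beats per measure
Total = 11 × 16 measures
= 176 quarter-note beats


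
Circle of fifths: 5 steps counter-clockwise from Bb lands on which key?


Let's work it out.
Each counter-clockwise step moves down a perfect 5th (= up a perfect 4th)
From Bb: Bb → Eb → Ab → Db → F#/Gb → B
= B


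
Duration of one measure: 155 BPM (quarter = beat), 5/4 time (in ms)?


Reasoning:
Quarter-note beat duration = 60000 / 155 ms
Beats per measure (5/4) = 5
One measure = 5 × 60000 / 155 = 300000 / 155 ms
= 1935.5 ms


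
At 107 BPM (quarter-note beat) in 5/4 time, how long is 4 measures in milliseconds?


Step by step:
Quarter-note beat duration = 60000 / 107 ms
Beats per measure (5/4) = 5
One measure = 5 × 60000 / 107 = 300000 / 107 ms
4 measures = 4 × 300000 / 107 = 1200000 / 107
= 11215.0 ms


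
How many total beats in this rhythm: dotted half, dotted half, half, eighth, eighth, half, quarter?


Beat values:
  dotted half = 3 beats
  dotted half = 3 beats
  half = 2 beats
  eighth = 0.5 beats
  eighth = 0.5 beats
  half = 2 beats
  quarter = 1 beat
Sum = 3 + 3 + 2 + 0.5 + 0.5 + 2 + 1
= 12 beats


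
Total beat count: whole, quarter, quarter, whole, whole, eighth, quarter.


Let's work it out.
Beat values:
  whole = 4 beats
  quarter = 1 beat
  quarter = 1 beat
  whole = 4 beats
  whole = 4 beats
  eighth = 0.5 beats
  quarter = 1 beat
Sum = 4 + 1 + 1 + 4 + 4 + 0.5 + 1
= 15.5 beats


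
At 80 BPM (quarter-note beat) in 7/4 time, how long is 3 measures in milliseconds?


Solution.
Quarter-note beat duration = 60000 / 80 ms
Beats per measure (7/4) = 7
One measure = 7 × 60000 / 80 = 420000 / 80 ms
3 measures = 3 × 420000 / 80 = 1260000 / 80
= 15750.0 ms


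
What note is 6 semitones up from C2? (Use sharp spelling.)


Reasoning:
C2: chromatic position 0 in octave 2 → absolute = 2×12 + 0 = 24
Transpose up 6: 24 + 6 = 30
30 = 2×12 + 6 → F# in octave 2
Result = F#2


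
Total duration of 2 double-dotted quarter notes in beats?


Step by step:
Base quarter note = 1 beat
Dot 1 adds half the previous value: +1/2
Dot 2 adds half the previous value: +1/4
One double-dotted quarter = 1 + 1/2 + 1/4 = 7/4
2 of them = 2 × 7/4 = 7/2
= 7/2 beats


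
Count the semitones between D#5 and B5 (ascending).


Absolute semitone position = octave×12 + chromatic position
D#5: 5×12 + 3 = 63
B5: 5×12 + 11 = 71
Difference = 71 - 63 = 8
= 8 semitones


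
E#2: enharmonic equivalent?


Enharmonic notes sound the same pitch but are spelled with different letter names
E# and F name the same pitch class
= F2


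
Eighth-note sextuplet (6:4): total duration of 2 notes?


Step by step:
Sextuplet: 6 notes occupy the space of 4 eighth notes
Space = 4 × 1/2 = 2 beats
Each sextuplet note = 2 / 6 = 1/3 beats
2 notes = 2 × 1/3 = 2/3
= 2/3 beats


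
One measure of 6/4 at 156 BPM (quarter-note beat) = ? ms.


Quarter-note beat duration = 60000 / 156 ms
Beats per measure (6/4) = 6
One measure = 6 × 60000 / 156 = 360000 / 156 ms
= 2307.7 ms


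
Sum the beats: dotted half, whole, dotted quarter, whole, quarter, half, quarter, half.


Reasoning:
Beat values:
  dotted half = 3 beats
  whole = 4 beats
  dotted quarter = 1.5 beats
  whole = 4 beats
  quarter = 1 beat
  half = 2 beats
  quarter = 1 beat
  half = 2 beats
Sum = 3 + 4 + 1.5 + 4 + 1 + 2 + 1 + 2
= 18.5 beats


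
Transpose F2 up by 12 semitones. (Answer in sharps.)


Step by step:
F2: chromatic position 5 in octave 2 → absolute = 2×12 + 5 = 29
Transpose up 12: 29 + 12 = 41
41 = 3×12 + 5 → F in octave 3
Result = F3


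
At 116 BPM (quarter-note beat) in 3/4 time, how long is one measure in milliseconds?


Step by step:
Quarter-note beat duration = 60000 / 116 ms
Beats per measure (3/4) = 3
One measure = 3 × 60000 / 116 = 180000 / 116 ms
= 1551.7 ms


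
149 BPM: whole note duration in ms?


Reasoning:
One quarter-note beat = 60000 / BPM = 60000 / 149 ms
Whole note = 4 × quarter note
Duration = 4 × 60000 / 149 = 240000 / 149
= 1610.7 ms


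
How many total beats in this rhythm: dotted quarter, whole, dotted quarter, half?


Beat values:
  dotted quarter = 1.5 beats
  whole = 4 beats
  dotted quarter = 1.5 beats
  half = 2 beats
Sum = 1.5 + 4 + 1.5 + 2
= 9 beats


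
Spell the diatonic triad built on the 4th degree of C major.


Working:
C major scale: C D E F G A B
Diatonic triad on degree 4 stacks scale notes 4, 6, 1: F A C
F→A = 4 semitones; F→C = 7 semitones → major triad
= F A C (major)


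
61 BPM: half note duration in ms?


Working:
One quarter-note beat = 60000 / BPM = 60000 / 61 ms
Half note = 2 × quarter note
Duration = 2 × 60000 / 61 = 120000 / 61
= 1967.2 ms


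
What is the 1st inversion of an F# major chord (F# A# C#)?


Step by step:
Root position: F# A# C#
1st inversion: move root up an octave
Bass note: A#
Notes (bottom to top) = A# C# F#


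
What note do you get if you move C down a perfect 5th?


Step by step:
perfect 5th: 5 letter names, 7 semitones
Letter: C - 4 → F
Pitch: C - 7 semitones, spelled as an F → F
= F


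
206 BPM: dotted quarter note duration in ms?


One quarter-note beat = 60000 / BPM = 60000 / 206 ms
Dotted quarter note = 3/2 × quarter note
Duration = 3/2 × 60000 / 206 = 90000 / 206
= 436.9 ms


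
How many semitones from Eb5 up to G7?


Solution.
Absolute semitone position = octave×12 + chromatic position
Eb5: 5×12 + 3 = 63
G7: 7×12 + 7 = 91
Difference = 91 - 63 = 28
= 28 semitones


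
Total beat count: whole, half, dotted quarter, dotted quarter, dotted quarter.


Step by step:
Beat values:
  whole = 4 beats
  half = 2 beats
  dotted quarter = 1.5 beats
  dotted quarter = 1.5 beats
  dotted quarter = 1.5 beats
Sum = 4 + 2 + 1.5 + 1.5 + 1.5
= 10.5 beats


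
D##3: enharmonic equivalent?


Enharmonic notes sound the same pitch but are spelled with different letter names
D## and E name the same pitch class
= E3


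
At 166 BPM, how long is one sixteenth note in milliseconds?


One quarter-note beat = 60000 / BPM = 60000 / 166 ms
Sixteenth note = 1/4 × quarter note
Duration = 1/4 × 60000 / 166 = 15000 / 166
= 90.4 ms


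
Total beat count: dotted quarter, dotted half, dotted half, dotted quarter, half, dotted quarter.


Beat values:
  dotted quarter = 1.5 beats
  dotted half = 3 beats
  dotted half = 3 beats
  dotted quarter = 1.5 beats
  half = 2 beats
  dotted quarter = 1.5 beats
Sum = 1.5 + 3 + 3 + 1.5 + 2 + 1.5
= 12.5 beats


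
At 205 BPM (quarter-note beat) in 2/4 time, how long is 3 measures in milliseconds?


Step by step:
Quarter-note beat duration = 60000 / 205 ms
Beats per measure (2/4) = 2
One measure = 2 × 60000 / 205 = 120000 / 205 ms
3 measures = 3 × 120000 / 205 = 360000 / 205
= 1756.1 ms


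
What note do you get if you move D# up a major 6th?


Working:
major 6th: 6 letter names, 9 semitones
Letter: D + 5 → B
Pitch: D# + 9 semitones, spelled as a B → B#
= B#


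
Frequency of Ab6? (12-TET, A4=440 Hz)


Solution.
f = 440 × 2^(n/12) where n = semitones from A4
Ab6: 23 semitones from A4
f = 440 × 2^(23/12)
f = 1661.22 Hz


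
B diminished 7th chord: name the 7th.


Diminished 7th chord = root + minor 3rd + diminished 5th + diminished 7th
Seventh chords stack in thirds, so the letter names are B-D-F-A
Root: B
Minor 3rd above B: D
Diminished 5th above B: F
Diminished 7th above B: Ab
The 7th = Ab


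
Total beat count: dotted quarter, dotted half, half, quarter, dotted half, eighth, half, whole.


Beat values:
  dotted quarter = 1.5 beats
  dotted half = 3 beats
  half = 2 beats
  quarter = 1 beat
  dotted half = 3 beats
  eighth = 0.5 beats
  half = 2 beats
  whole = 4 beats
Sum = 1.5 + 3 + 2 + 1 + 3 + 0.5 + 2 + 4
= 17 beats


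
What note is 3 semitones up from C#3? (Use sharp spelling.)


C#3: chromatic position 1 in octave 3 → absolute = 3×12 + 1 = 37
Transpose up 3: 37 + 3 = 40
40 = 3×12 + 4 → E in octave 3
Result = E3


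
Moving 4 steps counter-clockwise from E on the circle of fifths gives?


Each counter-clockwise step moves down a perfect 5th (= up a perfect 4th)
From E: E → A → D → G → C
= C


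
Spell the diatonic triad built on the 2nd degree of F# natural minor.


Let's work it out.
F# natural minor scale: F# G# A B C# D E
Diatonic triad on degree 2 stacks scale notes 2, 4, 6: G# B D
G#→B = 3 semitones; G#→D = 6 semitones → diminished triad
= G# B D (diminished)


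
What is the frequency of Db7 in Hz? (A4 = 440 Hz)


Solution.
f = 440 × 2^(n/12) where n = semitones from A4
Db7: 28 semitones from A4
f = 440 × 2^(28/12)
f = 2217.46 Hz


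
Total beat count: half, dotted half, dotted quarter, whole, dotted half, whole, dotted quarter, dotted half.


Working:
Beat values:
  half = 2 beats
  dotted half = 3 beats
  dotted quarter = 1.5 beats
  whole = 4 beats
  dotted half = 3 beats
  whole = 4 beats
  dotted quarter = 1.5 beats
  dotted half = 3 beats
Sum = 2 + 3 + 1.5 + 4 + 3 + 4 + 1.5 + 3
= 22 beats


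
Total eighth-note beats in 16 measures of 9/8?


Step by step:
Time signature 9/8: the bottom number 8 means the eighth note gets one count
The top number 9 means 9 eighth-note beats per measure
Total = 9 × 16 measures
= 144 eighth-note beats


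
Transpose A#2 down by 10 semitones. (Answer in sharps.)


Working:
A#2: chromatic position 10 in octave 2 → absolute = 2×12 + 10 = 34
Transpose down 10: 34 - 10 = 24
24 = 2×12 + 0 → C in octave 2
Result = C2


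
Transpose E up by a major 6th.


Solution.
major 6th: 6 letter names, 9 semitones
Letter: E + 5 → C
Pitch: E + 9 semitones, spelled as a C → C#
= C#


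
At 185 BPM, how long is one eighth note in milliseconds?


Reasoning:
One quarter-note beat = 60000 / BPM = 60000 / 185 ms
Eighth note = 1/2 × quarter note
Duration = 1/2 × 60000 / 185 = 30000 / 185
= 162.2 ms


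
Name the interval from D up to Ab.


Solution.
Letter names: D → A spans 5 letter names → a 5th
Semitones: D → Ab = 6 half-steps
A 5th of 6 semitones is a diminished 5th
= diminished 5th


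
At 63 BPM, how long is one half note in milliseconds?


Solution.
One quarter-note beat = 60000 / BPM = 60000 / 63 ms
Half note = 2 × quarter note
Duration = 2 × 60000 / 63 = 120000 / 63
= 1904.8 ms


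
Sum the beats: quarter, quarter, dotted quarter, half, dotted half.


Let's work it out.
Beat values:
  quarter = 1 beat
  quarter = 1 beat
  dotted quarter = 1.5 beats
  half = 2 beats
  dotted half = 3 beats
Sum = 1 + 1 + 1.5 + 2 + 3
= 8.5 beats


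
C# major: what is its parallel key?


Let's work it out.
Parallel keys share the same tonic but differ in mode
C# major → parallel is C# minor
= C# minor


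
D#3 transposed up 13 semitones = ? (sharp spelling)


D#3: chromatic position 3 in octave 3 → absolute = 3×12 + 3 = 39
Transpose up 13: 39 + 13 = 52
52 = 4×12 + 4 → E in octave 4
Result = E4


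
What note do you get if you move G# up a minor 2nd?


Let's work it out.
minor 2nd: 2 letter names, 1 semitones
Letter: G + 1 → A
Pitch: G# + 1 semitones, spelled as an A → A
= A


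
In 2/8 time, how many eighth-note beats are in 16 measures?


Solution.
Time signature 2/8: the bottom number 8 means the eighth note gets one count
The top number 2 means 2 eighth-note beats per measure
Total = 2 × 16 measures
= 32 eighth-note beats


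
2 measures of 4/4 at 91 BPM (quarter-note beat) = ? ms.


Solution.
Quarter-note beat duration = 60000 / 91 ms
Beats per measure (4/4) = 4
One measure = 4 × 60000 / 91 = 240000 / 91 ms
2 measures = 2 × 240000 / 91 = 480000 / 91
= 5274.7 ms


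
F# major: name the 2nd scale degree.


Let's work it out.
Major scale pattern: W-W-H-W-W-W-H (2-2-1-2-2-2-1 semitones)
Starting from F#:
  F# + 2 semitones → G#
  G# + 2 semitones → A#
  A# + 1 semitone → B
  B + 2 semitones → C#
  C# + 2 semitones → D#
  D# + 2 semitones → E#
  E# + 1 semitone → F#
Scale: F# G# A# B C# D# E#
Degree 2 = G#


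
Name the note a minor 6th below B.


Step by step:
A 6th spans 6 letter names, so from B we land on D
A minor 6th = 8 semitones below B
Spell D at that pitch: D#
= D#


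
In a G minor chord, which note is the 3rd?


Step by step:
Minor triad = root + minor 3rd (3 semitones) + perfect 5th (7 semitones)
A triad on G stacks thirds, so the chord tones use letter names G-B-D
Root: G
Minor 3rd above G: Bb
Perfect 5th above G: D
The 3rd = Bb


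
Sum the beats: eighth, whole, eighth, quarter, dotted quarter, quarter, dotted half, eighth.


Let's work it out.
Beat values:
  eighth = 0.5 beats
  whole = 4 beats
  eighth = 0.5 beats
  quarter = 1 beat
  dotted quarter = 1.5 beats
  quarter = 1 beat
  dotted half = 3 beats
  eighth = 0.5 beats
Sum = 0.5 + 4 + 0.5 + 1 + 1.5 + 1 + 3 + 0.5
= 12 beats


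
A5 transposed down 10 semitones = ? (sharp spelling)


Working:
A5: chromatic position 9 in octave 5 → absolute = 5×12 + 9 = 69
Transpose down 10: 69 - 10 = 59
59 = 4×12 + 11 → B in octave 4
Result = B4


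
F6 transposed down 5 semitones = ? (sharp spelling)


Reasoning:
F6: chromatic position 5 in octave 6 → absolute = 6×12 + 5 = 77
Transpose down 5: 77 - 5 = 72
72 = 6×12 + 0 → C in octave 6
Result = C6


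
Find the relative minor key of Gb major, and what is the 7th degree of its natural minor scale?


Step by step:
The relative minor shares the major's key signature and starts on its 6th degree
6th degree = a major 6th above the tonic; a major 6th above Gb is Eb
→ relative minor of Gb major is Eb minor
Eb natural minor scale: Eb F Gb Ab Bb Cb Db
= Eb minor; 7th degree = Db


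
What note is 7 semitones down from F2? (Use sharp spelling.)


Working:
F2: chromatic position 5 in octave 2 → absolute = 2×12 + 5 = 29
Transpose down 7: 29 - 7 = 22
22 = 1×12 + 10 → A# in octave 1
Result = A#1


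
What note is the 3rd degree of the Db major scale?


Major scale pattern: W-W-H-W-W-W-H (2-2-1-2-2-2-1 semitones)
Starting from Db:
  Db + 2 semitones → Eb
  Eb + 2 semitones → F
  F + 1 semitone → Gb
  Gb + 2 semitones → Ab
  Ab + 2 semitones → Bb
  Bb + 2 semitones → C
  C + 1 semitone → Db
Scale: Db Eb F Gb Ab Bb C
Degree 3 = F


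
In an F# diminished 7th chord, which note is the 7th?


Diminished 7th chord = root + minor 3rd + diminished 5th + diminished 7th
Seventh chords stack in thirds, so the letter names are F-A-C-E
Root: F#
Minor 3rd above F#: A
Diminished 5th above F#: C
Diminished 7th above F#: Eb
The 7th = Eb


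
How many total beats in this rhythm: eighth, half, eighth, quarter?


Beat values:
  eighth = 0.5 beats
  half = 2 beats
  eighth = 0.5 beats
  quarter = 1 beat
Sum = 0.5 + 2 + 0.5 + 1
= 4 beats


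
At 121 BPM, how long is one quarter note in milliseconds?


One quarter-note beat = 60000 / BPM = 60000 / 121 ms
Duration = 60000 / 121
= 495.9 ms


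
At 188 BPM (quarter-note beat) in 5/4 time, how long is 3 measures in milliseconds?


Solution.
Quarter-note beat duration = 60000 / 188 ms
Beats per measure (5/4) = 5
One measure = 5 × 60000 / 188 = 300000 / 188 ms
3 measures = 3 × 300000 / 188 = 900000 / 188
= 4787.2 ms


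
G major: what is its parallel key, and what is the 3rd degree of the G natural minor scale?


Let's work it out.
Parallel keys share the same tonic but differ in mode
G major → parallel is G minor
G natural minor scale: G A Bb C D Eb F
= G minor; 3rd degree = Bb


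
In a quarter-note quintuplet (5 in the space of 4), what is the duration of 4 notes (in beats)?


Quintuplet: 5 notes occupy the space of 4 quarter notes
Space = 4 × 1 = 4 beats
Each quintuplet note = 4 / 5 = 4/5 beats
4 notes = 4 × 4/5 = 16/5
= 16/5 beats


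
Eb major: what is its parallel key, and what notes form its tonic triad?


Reasoning:
Parallel keys share the same tonic but differ in mode
Eb major → parallel is Eb minor
Tonic triad of Eb minor = Eb Gb Bb
= Eb minor; triad = Eb Gb Bb


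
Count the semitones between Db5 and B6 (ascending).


Step by step:
Absolute semitone position = octave×12 + chromatic position
Db5: 5×12 + 1 = 61
B6: 6×12 + 11 = 83
Difference = 83 - 61 = 22
= 22 semitones


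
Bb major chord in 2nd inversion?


Root position: Bb D F
2nd inversion: move root and 3rd up an octave
Bass note: F
Notes (bottom to top) = F Bb D


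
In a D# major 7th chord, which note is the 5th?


Reasoning:
Major 7th chord = root + major 3rd + perfect 5th + major 7th
Seventh chords stack in thirds, so the letter names are D-F-A-C
Root: D#
Major 3rd above D#: F##
Perfect 5th above D#: A#
Major 7th above D#: C##
The 5th = A#


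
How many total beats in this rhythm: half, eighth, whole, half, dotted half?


Reasoning:
Beat values:
  half = 2 beats
  eighth = 0.5 beats
  whole = 4 beats
  half = 2 beats
  dotted half = 3 beats
Sum = 2 + 0.5 + 4 + 2 + 3
= 11.5 beats


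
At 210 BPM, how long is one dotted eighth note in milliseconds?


One quarter-note beat = 60000 / BPM = 60000 / 210 ms
Dotted eighth note = 3/4 × quarter note
Duration = 3/4 × 60000 / 210 = 45000 / 210
= 214.3 ms


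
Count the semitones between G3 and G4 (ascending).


Working:
Absolute semitone position = octave×12 + chromatic position
G3: 3×12 + 7 = 43
G4: 4×12 + 7 = 55
Difference = 55 - 43 = 12
= 12 semitones


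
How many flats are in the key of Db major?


Flat major keys: C(0), F(1), Bb(2), Eb(3), Ab(4), Db(5), Gb(6), Cb(7)
Db major has 5 flats
Order of flats: Bb Eb Ab Db Gb Cb Fb → first 5: Bb, Eb, Ab, Db, Gb
= 5 flats


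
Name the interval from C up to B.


Letter names: C → B spans 7 letter names → a 7th
Semitones: C → B = 11 half-steps
A 7th of 11 semitones is a major 7th
= major 7th


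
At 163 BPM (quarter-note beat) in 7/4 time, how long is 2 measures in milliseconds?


Quarter-note beat duration = 60000 / 163 ms
Beats per measure (7/4) = 7
One measure = 7 × 60000 / 163 = 420000 / 163 ms
2 measures = 2 × 420000 / 163 = 840000 / 163
= 5153.4 ms


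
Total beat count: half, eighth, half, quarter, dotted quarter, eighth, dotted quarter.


Solution.
Beat values:
  half = 2 beats
  eighth = 0.5 beats
  half = 2 beats
  quarter = 1 beat
  dotted quarter = 1.5 beats
  eighth = 0.5 beats
  dotted quarter = 1.5 beats
Sum = 2 + 0.5 + 2 + 1 + 1.5 + 0.5 + 1.5
= 9 beats


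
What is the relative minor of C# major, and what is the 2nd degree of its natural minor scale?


The relative minor shares the major's key signature and starts on its 6th degree
6th degree = a major 6th above the tonic; a major 6th above C# is A#
→ relative minor of C# major is A# minor
A# natural minor scale: A# B# C# D# E# F# G#
= A# minor; 2nd degree = B#


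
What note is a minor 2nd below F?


Let's work it out.
A 2nd spans 2 letter names, so from F we land on E
A minor 2nd = 1 semitone below F
Spell E at that pitch: E
= E


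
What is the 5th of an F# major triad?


Working:
Major triad = root + major 3rd (4 semitones) + perfect 5th (7 semitones)
A triad on F# stacks thirds, so the chord tones use letter names F-A-C
Root: F#
Major 3rd above F#: A#
Perfect 5th above F#: C#
The 5th = C#


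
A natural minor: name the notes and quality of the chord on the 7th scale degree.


Solution.
A natural minor scale: A B C D E F G
Diatonic triad on degree 7 stacks scale notes 7, 2, 4: G B D
G→B = 4 semitones; G→D = 7 semitones → major triad
= G B D (major)


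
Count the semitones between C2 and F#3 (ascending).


Working:
Absolute semitone position = octave×12 + chromatic position
C2: 2×12 + 0 = 24
F#3: 3×12 + 6 = 42
Difference = 42 - 24 = 18
= 18 semitones


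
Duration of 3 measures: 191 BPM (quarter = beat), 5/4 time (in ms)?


Step by step:
Quarter-note beat duration = 60000 / 191 ms
Beats per measure (5/4) = 5
One measure = 5 × 60000 / 191 = 300000 / 191 ms
3 measures = 3 × 300000 / 191 = 900000 / 191
= 4712.0 ms


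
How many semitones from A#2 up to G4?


Reasoning:
Absolute semitone position = octave×12 + chromatic position
A#2: 2×12 + 10 = 34
G4: 4×12 + 7 = 55
Difference = 55 - 34 = 21
= 21 semitones


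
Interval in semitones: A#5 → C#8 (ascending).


Step by step:
Absolute semitone position = octave×12 + chromatic position
A#5: 5×12 + 10 = 70
C#8: 8×12 + 1 = 97
Difference = 97 - 70 = 27
= 27 semitones


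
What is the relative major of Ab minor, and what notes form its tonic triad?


Step by step:
The relative major shares the key signature and is a minor 3rd above the minor tonic
A minor 3rd above Ab is Cb
→ relative major of Ab minor is Cb major
Tonic triad of Cb major = root + major 3rd + perfect 5th = Cb Eb Gb
= Cb major; triad = Cb Eb Gb


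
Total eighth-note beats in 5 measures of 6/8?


Step by step:
Time signature 6/8: the bottom number 8 means the eighth note gets one count
The top number 6 means 6 eighth-note beats per measure
Total = 6 × 5 measures
= 30 eighth-note beats


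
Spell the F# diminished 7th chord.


Diminished 7th chord = root + minor 3rd + diminished 5th + diminished 7th
Seventh chords stack in thirds, so the letter names are F-A-C-E
Root: F#
Minor 3rd above F#: A
Diminished 5th above F#: C
Diminished 7th above F#: Eb
Chord = F# A C Eb


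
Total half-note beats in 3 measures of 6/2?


Step by step:
Time signature 6/2: the bottom number 2 means the half note gets one count
The top number 6 means 6 half-note beats per measure
Total = 6 × 3 measures
= 18 half-note beats


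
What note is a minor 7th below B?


Reasoning:
A 7th spans 7 letter names, so from B we land on C
A minor 7th = 10 semitones below B
Spell C at that pitch: C#
= C#


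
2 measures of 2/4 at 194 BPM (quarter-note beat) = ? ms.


Quarter-note beat duration = 60000 / 194 ms
Beats per measure (2/4) = 2
One measure = 2 × 60000 / 194 = 120000 / 194 ms
2 measures = 2 × 120000 / 194 = 240000 / 194
= 1237.1 ms


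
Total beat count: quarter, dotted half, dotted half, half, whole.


Beat values:
  quarter = 1 beat
  dotted half = 3 beats
  dotted half = 3 beats
  half = 2 beats
  whole = 4 beats
Sum = 1 + 3 + 3 + 2 + 4
= 13 beats


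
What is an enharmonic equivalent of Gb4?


Enharmonic notes sound the same pitch but are spelled with different letter names
Gb and F# name the same pitch class
= F#4


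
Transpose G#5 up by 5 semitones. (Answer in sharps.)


Let's work it out.
G#5: chromatic position 8 in octave 5 → absolute = 5×12 + 8 = 68
Transpose up 5: 68 + 5 = 73
73 = 6×12 + 1 → C# in octave 6
Result = C#6


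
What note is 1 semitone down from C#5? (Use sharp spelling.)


Let's work it out.
C#5: chromatic position 1 in octave 5 → absolute = 5×12 + 1 = 61
Transpose down 1: 61 - 1 = 60
60 = 5×12 + 0 → C in octave 5
Result = C5


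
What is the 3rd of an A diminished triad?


Solution.
Diminished triad = root + minor 3rd (3 semitones) + diminished 5th (6 semitones)
A triad on A stacks thirds, so the chord tones use letter names A-C-E
Root: A
Minor 3rd above A: C
Diminished 5th above A: Eb
The 3rd = C


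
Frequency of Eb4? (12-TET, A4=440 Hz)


Let's work it out.
f = 440 × 2^(n/12) where n = semitones from A4
Eb4: -6 semitones from A4
f = 440 × 2^(-6/12)
f = 311.13 Hz


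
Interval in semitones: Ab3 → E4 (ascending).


Absolute semitone position = octave×12 + chromatic position
Ab3: 3×12 + 8 = 44
E4: 4×12 + 4 = 52
Difference = 52 - 44 = 8
= 8 semitones


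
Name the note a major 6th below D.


Working:
A 6th spans 6 letter names, so from D we land on F
A major 6th = 9 semitones below D
Spell F at that pitch: F
= F


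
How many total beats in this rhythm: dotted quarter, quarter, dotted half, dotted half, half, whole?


Let's work it out.
Beat values:
  dotted quarter = 1.5 beats
  quarter = 1 beat
  dotted half = 3 beats
  dotted half = 3 beats
  half = 2 beats
  whole = 4 beats
Sum = 1.5 + 1 + 3 + 3 + 2 + 4
= 14.5 beats


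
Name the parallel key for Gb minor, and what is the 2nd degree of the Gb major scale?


Reasoning:
Parallel keys share the same tonic but differ in mode
Gb minor → parallel is Gb major
Gb major scale: Gb Ab Bb Cb Db Eb F
= Gb major; 2nd degree = Ab


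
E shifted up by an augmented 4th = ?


Step by step:
augmented 4th: 4 letter names, 6 semitones
Letter: E + 3 → A
Pitch: E + 6 semitones, spelled as an A → A#
= A#


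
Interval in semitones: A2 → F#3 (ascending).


Let's work it out.
Absolute semitone position = octave×12 + chromatic position
A2: 2×12 + 9 = 33
F#3: 3×12 + 6 = 42
Difference = 42 - 33 = 9
= 9 semitones


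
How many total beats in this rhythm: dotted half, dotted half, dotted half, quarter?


Reasoning:
Beat values:
  dotted half = 3 beats
  dotted half = 3 beats
  dotted half = 3 beats
  quarter = 1 beat
Sum = 3 + 3 + 3 + 1
= 10 beats


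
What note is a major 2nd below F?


Solution.
A 2nd spans 2 letter names, so from F we land on E
A major 2nd = 2 semitones below F
Spell E at that pitch: Eb
= Eb


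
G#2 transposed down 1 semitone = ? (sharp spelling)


Reasoning:
G#2: chromatic position 8 in octave 2 → absolute = 2×12 + 8 = 32
Transpose down 1: 32 - 1 = 31
31 = 2×12 + 7 → G in octave 2
Result = G2


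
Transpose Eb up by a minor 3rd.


Solution.
minor 3rd: 3 letter names, 3 semitones
Letter: E + 2 → G
Pitch: Eb + 3 semitones, spelled as a G → Gb
= Gb


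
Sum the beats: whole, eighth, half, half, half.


Working:
Beat values:
  whole = 4 beats
  eighth = 0.5 beats
  half = 2 beats
  half = 2 beats
  half = 2 beats
Sum = 4 + 0.5 + 2 + 2 + 2
= 10.5 beats


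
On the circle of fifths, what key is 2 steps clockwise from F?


Working:
Each clockwise step on the circle of fifths moves up a perfect 5th
From F: F → C → G
= G


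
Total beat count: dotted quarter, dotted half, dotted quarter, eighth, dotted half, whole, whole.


Beat values:
  dotted quarter = 1.5 beats
  dotted half = 3 beats
  dotted quarter = 1.5 beats
  eighth = 0.5 beats
  dotted half = 3 beats
  whole = 4 beats
  whole = 4 beats
Sum = 1.5 + 3 + 1.5 + 0.5 + 3 + 4 + 4
= 17.5 beats
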